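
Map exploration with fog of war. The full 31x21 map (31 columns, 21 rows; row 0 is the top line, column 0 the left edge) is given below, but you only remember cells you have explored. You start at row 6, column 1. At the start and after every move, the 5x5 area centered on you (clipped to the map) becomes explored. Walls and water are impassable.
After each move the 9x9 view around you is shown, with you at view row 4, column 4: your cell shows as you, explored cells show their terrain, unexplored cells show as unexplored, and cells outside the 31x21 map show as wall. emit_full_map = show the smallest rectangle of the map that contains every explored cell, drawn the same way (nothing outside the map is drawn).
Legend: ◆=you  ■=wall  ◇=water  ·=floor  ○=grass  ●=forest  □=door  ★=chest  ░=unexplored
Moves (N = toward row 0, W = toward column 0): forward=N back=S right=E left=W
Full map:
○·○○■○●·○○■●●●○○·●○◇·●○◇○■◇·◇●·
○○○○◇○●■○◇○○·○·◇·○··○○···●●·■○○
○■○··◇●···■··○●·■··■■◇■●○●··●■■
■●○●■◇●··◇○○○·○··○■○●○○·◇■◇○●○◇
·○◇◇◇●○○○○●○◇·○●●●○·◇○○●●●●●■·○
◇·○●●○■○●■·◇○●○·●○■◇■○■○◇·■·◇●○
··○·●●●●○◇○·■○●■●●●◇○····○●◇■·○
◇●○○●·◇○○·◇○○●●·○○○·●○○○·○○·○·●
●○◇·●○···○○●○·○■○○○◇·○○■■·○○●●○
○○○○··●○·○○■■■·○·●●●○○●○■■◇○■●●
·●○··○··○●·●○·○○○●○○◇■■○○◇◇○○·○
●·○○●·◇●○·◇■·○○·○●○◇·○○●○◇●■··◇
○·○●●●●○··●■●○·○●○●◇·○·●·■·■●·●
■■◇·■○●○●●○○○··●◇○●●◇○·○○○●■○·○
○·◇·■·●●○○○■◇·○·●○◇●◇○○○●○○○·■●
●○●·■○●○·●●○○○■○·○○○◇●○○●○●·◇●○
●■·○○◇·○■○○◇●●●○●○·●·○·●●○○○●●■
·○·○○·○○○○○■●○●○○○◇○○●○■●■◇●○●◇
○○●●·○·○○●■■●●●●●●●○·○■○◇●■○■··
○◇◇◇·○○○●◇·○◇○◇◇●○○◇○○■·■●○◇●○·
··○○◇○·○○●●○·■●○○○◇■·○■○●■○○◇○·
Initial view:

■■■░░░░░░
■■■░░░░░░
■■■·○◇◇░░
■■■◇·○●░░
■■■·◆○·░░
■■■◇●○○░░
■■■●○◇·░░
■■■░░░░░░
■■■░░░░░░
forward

■■■░░░░░░
■■■░░░░░░
■■■■●○●░░
■■■·○◇◇░░
■■■◇◆○●░░
■■■··○·░░
■■■◇●○○░░
■■■●○◇·░░
■■■░░░░░░

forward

■■■░░░░░░
■■■░░░░░░
■■■○■○·░░
■■■■●○●░░
■■■·◆◇◇░░
■■■◇·○●░░
■■■··○·░░
■■■◇●○○░░
■■■●○◇·░░

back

■■■░░░░░░
■■■○■○·░░
■■■■●○●░░
■■■·○◇◇░░
■■■◇◆○●░░
■■■··○·░░
■■■◇●○○░░
■■■●○◇·░░
■■■░░░░░░

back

■■■○■○·░░
■■■■●○●░░
■■■·○◇◇░░
■■■◇·○●░░
■■■·◆○·░░
■■■◇●○○░░
■■■●○◇·░░
■■■░░░░░░
■■■░░░░░░

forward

■■■░░░░░░
■■■○■○·░░
■■■■●○●░░
■■■·○◇◇░░
■■■◇◆○●░░
■■■··○·░░
■■■◇●○○░░
■■■●○◇·░░
■■■░░░░░░

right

■■░░░░░░░
■■○■○·░░░
■■■●○●■░░
■■·○◇◇◇░░
■■◇·◆●●░░
■■··○·●░░
■■◇●○○●░░
■■●○◇·░░░
■■░░░░░░░

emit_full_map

○■○·░
■●○●■
·○◇◇◇
◇·◆●●
··○·●
◇●○○●
●○◇·░

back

■■○■○·░░░
■■■●○●■░░
■■·○◇◇◇░░
■■◇·○●●░░
■■··◆·●░░
■■◇●○○●░░
■■●○◇·●░░
■■░░░░░░░
■■░░░░░░░

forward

■■░░░░░░░
■■○■○·░░░
■■■●○●■░░
■■·○◇◇◇░░
■■◇·◆●●░░
■■··○·●░░
■■◇●○○●░░
■■●○◇·●░░
■■░░░░░░░

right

■░░░░░░░░
■○■○·░░░░
■■●○●■◇░░
■·○◇◇◇●░░
■◇·○◆●○░░
■··○·●●░░
■◇●○○●·░░
■●○◇·●░░░
■░░░░░░░░

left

■■░░░░░░░
■■○■○·░░░
■■■●○●■◇░
■■·○◇◇◇●░
■■◇·◆●●○░
■■··○·●●░
■■◇●○○●·░
■■●○◇·●░░
■■░░░░░░░

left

■■■░░░░░░
■■■○■○·░░
■■■■●○●■◇
■■■·○◇◇◇●
■■■◇◆○●●○
■■■··○·●●
■■■◇●○○●·
■■■●○◇·●░
■■■░░░░░░

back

■■■○■○·░░
■■■■●○●■◇
■■■·○◇◇◇●
■■■◇·○●●○
■■■·◆○·●●
■■■◇●○○●·
■■■●○◇·●░
■■■░░░░░░
■■■░░░░░░

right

■■○■○·░░░
■■■●○●■◇░
■■·○◇◇◇●░
■■◇·○●●○░
■■··◆·●●░
■■◇●○○●·░
■■●○◇·●░░
■■░░░░░░░
■■░░░░░░░

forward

■■░░░░░░░
■■○■○·░░░
■■■●○●■◇░
■■·○◇◇◇●░
■■◇·◆●●○░
■■··○·●●░
■■◇●○○●·░
■■●○◇·●░░
■■░░░░░░░

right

■░░░░░░░░
■○■○·░░░░
■■●○●■◇░░
■·○◇◇◇●░░
■◇·○◆●○░░
■··○·●●░░
■◇●○○●·░░
■●○◇·●░░░
■░░░░░░░░

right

░░░░░░░░░
○■○·░░░░░
■●○●■◇●░░
·○◇◇◇●○░░
◇·○●◆○■░░
··○·●●●░░
◇●○○●·◇░░
●○◇·●░░░░
░░░░░░░░░

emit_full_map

○■○·░░░
■●○●■◇●
·○◇◇◇●○
◇·○●◆○■
··○·●●●
◇●○○●·◇
●○◇·●░░

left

■░░░░░░░░
■○■○·░░░░
■■●○●■◇●░
■·○◇◇◇●○░
■◇·○◆●○■░
■··○·●●●░
■◇●○○●·◇░
■●○◇·●░░░
■░░░░░░░░

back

■○■○·░░░░
■■●○●■◇●░
■·○◇◇◇●○░
■◇·○●●○■░
■··○◆●●●░
■◇●○○●·◇░
■●○◇·●○░░
■░░░░░░░░
■░░░░░░░░

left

■■○■○·░░░
■■■●○●■◇●
■■·○◇◇◇●○
■■◇·○●●○■
■■··◆·●●●
■■◇●○○●·◇
■■●○◇·●○░
■■░░░░░░░
■■░░░░░░░

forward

■■░░░░░░░
■■○■○·░░░
■■■●○●■◇●
■■·○◇◇◇●○
■■◇·◆●●○■
■■··○·●●●
■■◇●○○●·◇
■■●○◇·●○░
■■░░░░░░░

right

■░░░░░░░░
■○■○·░░░░
■■●○●■◇●░
■·○◇◇◇●○░
■◇·○◆●○■░
■··○·●●●░
■◇●○○●·◇░
■●○◇·●○░░
■░░░░░░░░

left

■■░░░░░░░
■■○■○·░░░
■■■●○●■◇●
■■·○◇◇◇●○
■■◇·◆●●○■
■■··○·●●●
■■◇●○○●·◇
■■●○◇·●○░
■■░░░░░░░

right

■░░░░░░░░
■○■○·░░░░
■■●○●■◇●░
■·○◇◇◇●○░
■◇·○◆●○■░
■··○·●●●░
■◇●○○●·◇░
■●○◇·●○░░
■░░░░░░░░

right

░░░░░░░░░
○■○·░░░░░
■●○●■◇●░░
·○◇◇◇●○░░
◇·○●◆○■░░
··○·●●●░░
◇●○○●·◇░░
●○◇·●○░░░
░░░░░░░░░

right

░░░░░░░░░
■○·░░░░░░
●○●■◇●·░░
○◇◇◇●○○░░
·○●●◆■○░░
·○·●●●●░░
●○○●·◇○░░
○◇·●○░░░░
░░░░░░░░░

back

■○·░░░░░░
●○●■◇●·░░
○◇◇◇●○○░░
·○●●○■○░░
·○·●◆●●░░
●○○●·◇○░░
○◇·●○··░░
░░░░░░░░░
░░░░░░░░░

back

●○●■◇●·░░
○◇◇◇●○○░░
·○●●○■○░░
·○·●●●●░░
●○○●◆◇○░░
○◇·●○··░░
░░○··●○░░
░░░░░░░░░
░░░░░░░░░

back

○◇◇◇●○○░░
·○●●○■○░░
·○·●●●●░░
●○○●·◇○░░
○◇·●◆··░░
░░○··●○░░
░░··○··░░
░░░░░░░░░
░░░░░░░░░

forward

●○●■◇●·░░
○◇◇◇●○○░░
·○●●○■○░░
·○·●●●●░░
●○○●◆◇○░░
○◇·●○··░░
░░○··●○░░
░░··○··░░
░░░░░░░░░

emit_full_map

○■○·░░░░
■●○●■◇●·
·○◇◇◇●○○
◇·○●●○■○
··○·●●●●
◇●○○●◆◇○
●○◇·●○··
░░░○··●○
░░░··○··


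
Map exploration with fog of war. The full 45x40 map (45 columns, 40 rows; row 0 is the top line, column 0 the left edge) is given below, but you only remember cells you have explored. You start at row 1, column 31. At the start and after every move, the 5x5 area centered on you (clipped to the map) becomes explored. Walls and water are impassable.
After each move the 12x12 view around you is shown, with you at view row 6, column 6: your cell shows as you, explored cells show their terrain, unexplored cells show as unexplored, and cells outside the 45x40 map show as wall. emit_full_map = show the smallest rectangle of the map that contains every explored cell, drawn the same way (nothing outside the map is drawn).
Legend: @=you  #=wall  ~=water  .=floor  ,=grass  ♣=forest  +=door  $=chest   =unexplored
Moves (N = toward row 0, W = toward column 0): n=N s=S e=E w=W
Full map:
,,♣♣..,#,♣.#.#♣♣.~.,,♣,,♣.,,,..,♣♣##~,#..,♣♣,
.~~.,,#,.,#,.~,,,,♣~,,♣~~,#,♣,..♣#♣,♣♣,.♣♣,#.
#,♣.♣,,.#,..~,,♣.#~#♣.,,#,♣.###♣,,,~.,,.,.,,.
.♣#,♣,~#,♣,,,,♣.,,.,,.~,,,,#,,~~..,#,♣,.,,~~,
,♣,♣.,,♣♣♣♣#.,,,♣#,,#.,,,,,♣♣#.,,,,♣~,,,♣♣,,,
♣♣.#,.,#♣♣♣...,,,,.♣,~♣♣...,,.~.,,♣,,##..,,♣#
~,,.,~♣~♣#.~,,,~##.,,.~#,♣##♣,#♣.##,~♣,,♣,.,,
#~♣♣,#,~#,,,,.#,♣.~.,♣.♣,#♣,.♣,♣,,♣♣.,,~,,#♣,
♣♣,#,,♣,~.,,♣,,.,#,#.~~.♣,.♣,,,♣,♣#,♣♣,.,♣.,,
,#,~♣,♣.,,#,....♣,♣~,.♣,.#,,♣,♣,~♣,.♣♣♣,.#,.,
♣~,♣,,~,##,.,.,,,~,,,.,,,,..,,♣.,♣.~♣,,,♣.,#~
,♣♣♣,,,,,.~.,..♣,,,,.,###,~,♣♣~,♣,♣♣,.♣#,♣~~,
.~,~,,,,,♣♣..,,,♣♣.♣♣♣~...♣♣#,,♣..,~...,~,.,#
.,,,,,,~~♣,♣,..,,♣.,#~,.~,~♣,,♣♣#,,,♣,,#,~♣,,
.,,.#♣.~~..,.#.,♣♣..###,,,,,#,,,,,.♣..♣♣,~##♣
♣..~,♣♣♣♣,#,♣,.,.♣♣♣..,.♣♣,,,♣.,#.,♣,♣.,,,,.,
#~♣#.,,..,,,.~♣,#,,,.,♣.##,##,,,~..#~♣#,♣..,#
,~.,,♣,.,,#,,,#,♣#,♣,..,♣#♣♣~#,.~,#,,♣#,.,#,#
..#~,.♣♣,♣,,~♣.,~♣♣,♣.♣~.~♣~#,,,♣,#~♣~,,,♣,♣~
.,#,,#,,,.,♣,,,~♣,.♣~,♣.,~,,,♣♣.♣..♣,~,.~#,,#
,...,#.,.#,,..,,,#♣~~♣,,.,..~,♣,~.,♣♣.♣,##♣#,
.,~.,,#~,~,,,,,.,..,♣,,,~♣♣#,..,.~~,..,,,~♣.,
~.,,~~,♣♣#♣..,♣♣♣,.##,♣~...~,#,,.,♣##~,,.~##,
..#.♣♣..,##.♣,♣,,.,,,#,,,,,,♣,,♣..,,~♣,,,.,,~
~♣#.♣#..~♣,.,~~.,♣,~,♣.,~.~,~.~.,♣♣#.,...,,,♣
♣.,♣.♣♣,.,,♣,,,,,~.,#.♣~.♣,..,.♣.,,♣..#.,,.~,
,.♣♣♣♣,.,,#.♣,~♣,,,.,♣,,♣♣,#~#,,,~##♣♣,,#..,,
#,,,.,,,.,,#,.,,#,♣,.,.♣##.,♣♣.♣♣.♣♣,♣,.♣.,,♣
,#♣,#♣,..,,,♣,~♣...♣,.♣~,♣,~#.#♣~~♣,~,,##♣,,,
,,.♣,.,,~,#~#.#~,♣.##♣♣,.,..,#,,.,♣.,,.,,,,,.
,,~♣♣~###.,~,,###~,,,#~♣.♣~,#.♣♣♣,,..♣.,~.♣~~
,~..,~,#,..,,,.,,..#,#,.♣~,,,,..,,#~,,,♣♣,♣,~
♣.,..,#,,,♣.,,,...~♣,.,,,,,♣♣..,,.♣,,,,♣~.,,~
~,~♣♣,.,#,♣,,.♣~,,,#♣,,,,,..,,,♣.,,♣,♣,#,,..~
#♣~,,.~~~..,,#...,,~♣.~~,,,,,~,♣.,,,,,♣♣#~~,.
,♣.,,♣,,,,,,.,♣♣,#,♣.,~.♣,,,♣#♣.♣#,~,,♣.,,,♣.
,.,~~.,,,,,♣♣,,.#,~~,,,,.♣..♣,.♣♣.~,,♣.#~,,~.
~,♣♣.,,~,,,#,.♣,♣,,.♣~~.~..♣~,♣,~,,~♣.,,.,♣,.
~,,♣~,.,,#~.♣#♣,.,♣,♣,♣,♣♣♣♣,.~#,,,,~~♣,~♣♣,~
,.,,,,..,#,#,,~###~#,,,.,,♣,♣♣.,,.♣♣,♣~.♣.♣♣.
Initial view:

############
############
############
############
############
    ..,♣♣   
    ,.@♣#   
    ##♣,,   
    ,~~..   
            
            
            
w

############
############
############
############
############
    ,..,♣♣  
    ♣,@.♣#  
    ###♣,,  
    ,,~~..  
            
            
            

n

############
############
############
############
############
############
    ,.@,♣♣  
    ♣,..♣#  
    ###♣,,  
    ,,~~..  
            
            

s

############
############
############
############
############
    ,..,♣♣  
    ♣,@.♣#  
    ###♣,,  
    ,,~~..  
            
            
            

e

############
############
############
############
############
   ,..,♣♣   
   ♣,.@♣#   
   ###♣,,   
   ,,~~..   
            
            
            

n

############
############
############
############
############
############
   ,..@♣♣   
   ♣,..♣#   
   ###♣,,   
   ,,~~..   
            
            

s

############
############
############
############
############
   ,..,♣♣   
   ♣,.@♣#   
   ###♣,,   
   ,,~~..   
            
            
            

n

############
############
############
############
############
############
   ,..@♣♣   
   ♣,..♣#   
   ###♣,,   
   ,,~~..   
            
            

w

############
############
############
############
############
############
    ,.@,♣♣  
    ♣,..♣#  
    ###♣,,  
    ,,~~..  
            
            


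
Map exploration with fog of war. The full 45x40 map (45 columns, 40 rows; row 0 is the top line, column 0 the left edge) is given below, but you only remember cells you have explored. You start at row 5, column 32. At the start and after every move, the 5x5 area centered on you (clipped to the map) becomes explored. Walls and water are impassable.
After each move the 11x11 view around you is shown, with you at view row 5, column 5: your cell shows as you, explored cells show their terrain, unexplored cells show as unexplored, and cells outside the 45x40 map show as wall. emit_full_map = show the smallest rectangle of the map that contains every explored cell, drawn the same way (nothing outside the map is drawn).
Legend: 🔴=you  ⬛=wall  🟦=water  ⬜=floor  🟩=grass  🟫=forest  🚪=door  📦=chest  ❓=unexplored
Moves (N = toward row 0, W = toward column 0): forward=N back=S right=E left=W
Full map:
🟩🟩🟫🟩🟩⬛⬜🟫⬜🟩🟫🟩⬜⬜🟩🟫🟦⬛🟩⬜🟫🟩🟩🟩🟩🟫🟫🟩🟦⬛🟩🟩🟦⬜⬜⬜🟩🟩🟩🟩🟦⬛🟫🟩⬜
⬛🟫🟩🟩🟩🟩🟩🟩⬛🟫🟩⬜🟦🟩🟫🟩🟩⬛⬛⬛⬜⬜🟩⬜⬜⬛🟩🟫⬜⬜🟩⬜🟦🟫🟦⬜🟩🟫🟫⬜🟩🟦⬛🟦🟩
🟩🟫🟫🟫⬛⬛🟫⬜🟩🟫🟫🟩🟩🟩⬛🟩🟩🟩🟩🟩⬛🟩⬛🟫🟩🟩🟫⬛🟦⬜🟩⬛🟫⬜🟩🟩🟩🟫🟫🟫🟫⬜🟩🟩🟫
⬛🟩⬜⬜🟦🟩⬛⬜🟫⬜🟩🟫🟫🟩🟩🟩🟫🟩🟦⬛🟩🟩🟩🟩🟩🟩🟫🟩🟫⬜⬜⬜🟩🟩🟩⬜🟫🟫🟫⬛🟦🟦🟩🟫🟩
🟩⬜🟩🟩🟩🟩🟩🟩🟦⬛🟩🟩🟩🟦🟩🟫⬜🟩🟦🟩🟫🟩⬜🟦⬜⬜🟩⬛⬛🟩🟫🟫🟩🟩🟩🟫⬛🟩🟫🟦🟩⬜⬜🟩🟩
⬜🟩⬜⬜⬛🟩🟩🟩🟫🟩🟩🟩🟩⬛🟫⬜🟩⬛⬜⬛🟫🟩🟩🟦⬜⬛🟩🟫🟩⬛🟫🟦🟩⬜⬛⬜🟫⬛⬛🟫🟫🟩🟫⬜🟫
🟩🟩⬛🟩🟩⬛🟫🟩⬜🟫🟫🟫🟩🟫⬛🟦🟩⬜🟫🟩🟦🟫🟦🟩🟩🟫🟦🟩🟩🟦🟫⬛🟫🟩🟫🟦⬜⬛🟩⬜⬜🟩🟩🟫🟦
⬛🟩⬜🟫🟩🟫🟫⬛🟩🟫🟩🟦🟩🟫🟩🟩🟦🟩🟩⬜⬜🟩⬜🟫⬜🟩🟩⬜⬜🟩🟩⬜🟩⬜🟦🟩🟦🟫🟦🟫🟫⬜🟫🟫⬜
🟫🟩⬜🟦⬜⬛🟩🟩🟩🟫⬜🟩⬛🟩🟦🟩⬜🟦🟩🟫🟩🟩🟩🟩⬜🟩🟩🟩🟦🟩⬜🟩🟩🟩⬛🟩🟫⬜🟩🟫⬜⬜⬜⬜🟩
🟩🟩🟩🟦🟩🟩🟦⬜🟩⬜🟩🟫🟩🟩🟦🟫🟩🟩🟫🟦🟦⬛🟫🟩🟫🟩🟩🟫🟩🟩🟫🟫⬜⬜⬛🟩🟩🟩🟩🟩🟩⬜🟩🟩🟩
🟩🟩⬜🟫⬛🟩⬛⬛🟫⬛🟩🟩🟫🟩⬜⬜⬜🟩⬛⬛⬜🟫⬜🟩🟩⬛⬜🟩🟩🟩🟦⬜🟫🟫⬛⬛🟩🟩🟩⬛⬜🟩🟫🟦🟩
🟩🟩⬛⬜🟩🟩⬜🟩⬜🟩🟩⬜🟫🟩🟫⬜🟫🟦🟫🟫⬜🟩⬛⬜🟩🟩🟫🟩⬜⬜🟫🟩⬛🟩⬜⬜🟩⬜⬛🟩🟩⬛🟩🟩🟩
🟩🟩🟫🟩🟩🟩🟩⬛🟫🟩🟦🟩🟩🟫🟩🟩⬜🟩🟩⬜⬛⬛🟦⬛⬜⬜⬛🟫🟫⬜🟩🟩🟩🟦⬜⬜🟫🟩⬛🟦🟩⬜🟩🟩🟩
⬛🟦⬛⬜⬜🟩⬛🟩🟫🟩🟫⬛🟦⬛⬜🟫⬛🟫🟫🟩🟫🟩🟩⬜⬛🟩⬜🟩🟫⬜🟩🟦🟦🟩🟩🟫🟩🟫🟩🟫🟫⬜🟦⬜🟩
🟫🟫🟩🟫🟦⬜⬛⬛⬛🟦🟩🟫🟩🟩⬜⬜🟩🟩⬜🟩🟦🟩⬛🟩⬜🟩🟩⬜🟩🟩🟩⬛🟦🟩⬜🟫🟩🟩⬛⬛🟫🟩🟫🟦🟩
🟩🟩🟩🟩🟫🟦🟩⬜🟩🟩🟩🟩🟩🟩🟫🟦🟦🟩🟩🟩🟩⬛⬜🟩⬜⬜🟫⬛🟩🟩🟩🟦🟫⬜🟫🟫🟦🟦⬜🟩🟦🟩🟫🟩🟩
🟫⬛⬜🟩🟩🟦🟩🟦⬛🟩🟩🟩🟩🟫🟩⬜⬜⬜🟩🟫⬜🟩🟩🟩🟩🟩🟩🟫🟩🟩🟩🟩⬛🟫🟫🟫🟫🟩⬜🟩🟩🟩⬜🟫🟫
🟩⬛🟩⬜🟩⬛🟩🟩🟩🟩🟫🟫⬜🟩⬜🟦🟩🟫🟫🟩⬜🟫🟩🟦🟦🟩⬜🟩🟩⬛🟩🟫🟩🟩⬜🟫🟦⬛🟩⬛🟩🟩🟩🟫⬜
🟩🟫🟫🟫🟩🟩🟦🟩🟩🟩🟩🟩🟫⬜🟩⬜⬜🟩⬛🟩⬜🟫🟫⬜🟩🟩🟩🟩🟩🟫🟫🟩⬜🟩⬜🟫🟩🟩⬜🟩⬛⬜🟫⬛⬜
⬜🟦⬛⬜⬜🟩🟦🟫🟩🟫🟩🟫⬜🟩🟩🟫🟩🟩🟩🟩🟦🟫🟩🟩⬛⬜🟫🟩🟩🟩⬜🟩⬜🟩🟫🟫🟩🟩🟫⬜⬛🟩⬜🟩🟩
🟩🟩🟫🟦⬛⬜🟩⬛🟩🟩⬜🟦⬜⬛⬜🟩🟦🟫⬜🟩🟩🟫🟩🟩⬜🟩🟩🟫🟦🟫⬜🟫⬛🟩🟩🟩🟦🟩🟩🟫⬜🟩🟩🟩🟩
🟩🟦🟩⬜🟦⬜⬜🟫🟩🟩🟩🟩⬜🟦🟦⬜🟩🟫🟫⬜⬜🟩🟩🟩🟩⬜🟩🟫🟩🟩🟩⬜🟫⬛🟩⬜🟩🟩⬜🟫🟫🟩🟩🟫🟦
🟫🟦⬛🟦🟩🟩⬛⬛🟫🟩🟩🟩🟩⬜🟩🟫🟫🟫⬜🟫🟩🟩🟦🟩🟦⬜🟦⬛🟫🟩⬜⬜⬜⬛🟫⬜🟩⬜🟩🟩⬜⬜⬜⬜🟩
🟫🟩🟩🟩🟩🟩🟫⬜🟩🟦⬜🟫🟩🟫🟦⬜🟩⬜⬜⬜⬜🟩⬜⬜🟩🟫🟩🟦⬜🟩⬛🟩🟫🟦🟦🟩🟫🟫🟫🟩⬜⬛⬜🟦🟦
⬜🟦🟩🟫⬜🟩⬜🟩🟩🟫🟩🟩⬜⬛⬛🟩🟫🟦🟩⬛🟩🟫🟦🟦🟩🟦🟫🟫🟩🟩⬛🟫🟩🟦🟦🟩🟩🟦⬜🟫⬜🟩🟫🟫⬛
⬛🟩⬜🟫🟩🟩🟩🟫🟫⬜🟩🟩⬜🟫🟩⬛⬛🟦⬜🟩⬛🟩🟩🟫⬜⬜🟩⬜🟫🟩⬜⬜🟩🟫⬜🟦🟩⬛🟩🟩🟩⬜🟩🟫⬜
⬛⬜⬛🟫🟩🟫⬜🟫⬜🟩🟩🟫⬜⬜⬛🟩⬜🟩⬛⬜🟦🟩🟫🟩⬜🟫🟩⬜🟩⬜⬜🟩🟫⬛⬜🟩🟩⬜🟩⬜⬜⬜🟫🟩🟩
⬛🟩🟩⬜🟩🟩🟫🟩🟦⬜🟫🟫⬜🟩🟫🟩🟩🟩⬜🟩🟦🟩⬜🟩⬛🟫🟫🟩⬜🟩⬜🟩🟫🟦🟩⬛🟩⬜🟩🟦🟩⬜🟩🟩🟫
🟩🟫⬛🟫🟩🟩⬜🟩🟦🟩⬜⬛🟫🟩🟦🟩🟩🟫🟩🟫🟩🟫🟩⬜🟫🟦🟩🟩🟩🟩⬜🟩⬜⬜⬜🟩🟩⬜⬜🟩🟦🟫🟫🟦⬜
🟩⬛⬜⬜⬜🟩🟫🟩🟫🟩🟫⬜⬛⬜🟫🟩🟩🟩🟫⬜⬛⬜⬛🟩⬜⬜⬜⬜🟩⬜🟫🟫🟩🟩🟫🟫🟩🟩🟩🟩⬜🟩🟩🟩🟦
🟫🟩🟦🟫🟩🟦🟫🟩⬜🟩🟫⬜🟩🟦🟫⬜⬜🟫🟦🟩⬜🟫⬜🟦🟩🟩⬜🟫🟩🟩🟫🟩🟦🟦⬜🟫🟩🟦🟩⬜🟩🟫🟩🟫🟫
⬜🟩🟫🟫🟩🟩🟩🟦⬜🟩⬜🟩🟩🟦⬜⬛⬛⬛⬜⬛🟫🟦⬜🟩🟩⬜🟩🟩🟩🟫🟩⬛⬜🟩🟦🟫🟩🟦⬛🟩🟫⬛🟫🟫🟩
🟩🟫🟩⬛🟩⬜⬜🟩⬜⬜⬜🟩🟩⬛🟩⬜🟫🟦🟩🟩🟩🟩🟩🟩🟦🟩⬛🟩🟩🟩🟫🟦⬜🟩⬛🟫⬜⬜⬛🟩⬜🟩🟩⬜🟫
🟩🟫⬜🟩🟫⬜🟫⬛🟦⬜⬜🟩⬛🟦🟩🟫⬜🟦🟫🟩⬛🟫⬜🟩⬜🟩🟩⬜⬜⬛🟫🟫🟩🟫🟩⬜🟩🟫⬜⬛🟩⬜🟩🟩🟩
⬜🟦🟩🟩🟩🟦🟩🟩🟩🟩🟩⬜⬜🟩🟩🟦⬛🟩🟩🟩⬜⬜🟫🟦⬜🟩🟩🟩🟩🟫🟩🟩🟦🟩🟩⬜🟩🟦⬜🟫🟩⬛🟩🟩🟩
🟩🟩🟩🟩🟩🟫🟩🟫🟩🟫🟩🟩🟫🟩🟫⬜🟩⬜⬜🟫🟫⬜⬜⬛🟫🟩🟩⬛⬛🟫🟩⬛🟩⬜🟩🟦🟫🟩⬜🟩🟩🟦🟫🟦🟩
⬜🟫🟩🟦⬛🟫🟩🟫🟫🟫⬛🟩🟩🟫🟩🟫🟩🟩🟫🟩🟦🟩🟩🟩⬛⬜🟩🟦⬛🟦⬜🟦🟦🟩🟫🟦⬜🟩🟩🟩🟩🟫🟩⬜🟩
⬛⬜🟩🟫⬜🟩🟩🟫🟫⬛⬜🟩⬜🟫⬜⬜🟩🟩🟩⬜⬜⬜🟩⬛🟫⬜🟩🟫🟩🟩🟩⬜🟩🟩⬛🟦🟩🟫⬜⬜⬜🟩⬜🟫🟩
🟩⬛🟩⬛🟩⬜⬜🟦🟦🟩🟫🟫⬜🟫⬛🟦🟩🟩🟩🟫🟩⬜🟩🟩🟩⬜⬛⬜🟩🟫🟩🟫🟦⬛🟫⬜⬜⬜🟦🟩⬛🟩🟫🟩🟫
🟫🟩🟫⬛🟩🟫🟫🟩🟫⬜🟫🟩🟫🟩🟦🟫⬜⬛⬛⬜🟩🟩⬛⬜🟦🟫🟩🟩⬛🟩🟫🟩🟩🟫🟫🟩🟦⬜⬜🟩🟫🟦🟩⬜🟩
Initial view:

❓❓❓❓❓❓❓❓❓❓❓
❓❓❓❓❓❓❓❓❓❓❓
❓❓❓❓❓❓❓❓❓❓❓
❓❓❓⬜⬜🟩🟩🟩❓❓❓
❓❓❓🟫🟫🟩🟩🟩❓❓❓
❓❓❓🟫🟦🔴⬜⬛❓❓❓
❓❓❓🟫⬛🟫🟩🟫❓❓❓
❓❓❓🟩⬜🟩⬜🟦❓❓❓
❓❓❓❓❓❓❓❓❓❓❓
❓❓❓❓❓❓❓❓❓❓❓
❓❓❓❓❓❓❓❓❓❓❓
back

❓❓❓❓❓❓❓❓❓❓❓
❓❓❓❓❓❓❓❓❓❓❓
❓❓❓⬜⬜🟩🟩🟩❓❓❓
❓❓❓🟫🟫🟩🟩🟩❓❓❓
❓❓❓🟫🟦🟩⬜⬛❓❓❓
❓❓❓🟫⬛🔴🟩🟫❓❓❓
❓❓❓🟩⬜🟩⬜🟦❓❓❓
❓❓❓⬜🟩🟩🟩⬛❓❓❓
❓❓❓❓❓❓❓❓❓❓❓
❓❓❓❓❓❓❓❓❓❓❓
❓❓❓❓❓❓❓❓❓❓❓

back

❓❓❓❓❓❓❓❓❓❓❓
❓❓❓⬜⬜🟩🟩🟩❓❓❓
❓❓❓🟫🟫🟩🟩🟩❓❓❓
❓❓❓🟫🟦🟩⬜⬛❓❓❓
❓❓❓🟫⬛🟫🟩🟫❓❓❓
❓❓❓🟩⬜🔴⬜🟦❓❓❓
❓❓❓⬜🟩🟩🟩⬛❓❓❓
❓❓❓🟫🟫⬜⬜⬛❓❓❓
❓❓❓❓❓❓❓❓❓❓❓
❓❓❓❓❓❓❓❓❓❓❓
❓❓❓❓❓❓❓❓❓❓❓

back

❓❓❓⬜⬜🟩🟩🟩❓❓❓
❓❓❓🟫🟫🟩🟩🟩❓❓❓
❓❓❓🟫🟦🟩⬜⬛❓❓❓
❓❓❓🟫⬛🟫🟩🟫❓❓❓
❓❓❓🟩⬜🟩⬜🟦❓❓❓
❓❓❓⬜🟩🔴🟩⬛❓❓❓
❓❓❓🟫🟫⬜⬜⬛❓❓❓
❓❓❓🟦⬜🟫🟫⬛❓❓❓
❓❓❓❓❓❓❓❓❓❓❓
❓❓❓❓❓❓❓❓❓❓❓
❓❓❓❓❓❓❓❓❓❓❓

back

❓❓❓🟫🟫🟩🟩🟩❓❓❓
❓❓❓🟫🟦🟩⬜⬛❓❓❓
❓❓❓🟫⬛🟫🟩🟫❓❓❓
❓❓❓🟩⬜🟩⬜🟦❓❓❓
❓❓❓⬜🟩🟩🟩⬛❓❓❓
❓❓❓🟫🟫🔴⬜⬛❓❓❓
❓❓❓🟦⬜🟫🟫⬛❓❓❓
❓❓❓🟫🟩⬛🟩⬜❓❓❓
❓❓❓❓❓❓❓❓❓❓❓
❓❓❓❓❓❓❓❓❓❓❓
❓❓❓❓❓❓❓❓❓❓❓

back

❓❓❓🟫🟦🟩⬜⬛❓❓❓
❓❓❓🟫⬛🟫🟩🟫❓❓❓
❓❓❓🟩⬜🟩⬜🟦❓❓❓
❓❓❓⬜🟩🟩🟩⬛❓❓❓
❓❓❓🟫🟫⬜⬜⬛❓❓❓
❓❓❓🟦⬜🔴🟫⬛❓❓❓
❓❓❓🟫🟩⬛🟩⬜❓❓❓
❓❓❓🟩🟩🟩🟦⬜❓❓❓
❓❓❓❓❓❓❓❓❓❓❓
❓❓❓❓❓❓❓❓❓❓❓
❓❓❓❓❓❓❓❓❓❓❓

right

❓❓🟫🟦🟩⬜⬛❓❓❓❓
❓❓🟫⬛🟫🟩🟫❓❓❓❓
❓❓🟩⬜🟩⬜🟦❓❓❓❓
❓❓⬜🟩🟩🟩⬛🟩❓❓❓
❓❓🟫🟫⬜⬜⬛🟩❓❓❓
❓❓🟦⬜🟫🔴⬛⬛❓❓❓
❓❓🟫🟩⬛🟩⬜⬜❓❓❓
❓❓🟩🟩🟩🟦⬜⬜❓❓❓
❓❓❓❓❓❓❓❓❓❓❓
❓❓❓❓❓❓❓❓❓❓❓
❓❓❓❓❓❓❓❓❓❓❓

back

❓❓🟫⬛🟫🟩🟫❓❓❓❓
❓❓🟩⬜🟩⬜🟦❓❓❓❓
❓❓⬜🟩🟩🟩⬛🟩❓❓❓
❓❓🟫🟫⬜⬜⬛🟩❓❓❓
❓❓🟦⬜🟫🟫⬛⬛❓❓❓
❓❓🟫🟩⬛🔴⬜⬜❓❓❓
❓❓🟩🟩🟩🟦⬜⬜❓❓❓
❓❓❓🟦🟦🟩🟩🟫❓❓❓
❓❓❓❓❓❓❓❓❓❓❓
❓❓❓❓❓❓❓❓❓❓❓
❓❓❓❓❓❓❓❓❓❓❓

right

❓🟫⬛🟫🟩🟫❓❓❓❓❓
❓🟩⬜🟩⬜🟦❓❓❓❓❓
❓⬜🟩🟩🟩⬛🟩❓❓❓❓
❓🟫🟫⬜⬜⬛🟩🟩❓❓❓
❓🟦⬜🟫🟫⬛⬛🟩❓❓❓
❓🟫🟩⬛🟩🔴⬜🟩❓❓❓
❓🟩🟩🟩🟦⬜⬜🟫❓❓❓
❓❓🟦🟦🟩🟩🟫🟩❓❓❓
❓❓❓❓❓❓❓❓❓❓❓
❓❓❓❓❓❓❓❓❓❓❓
❓❓❓❓❓❓❓❓❓❓❓

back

❓🟩⬜🟩⬜🟦❓❓❓❓❓
❓⬜🟩🟩🟩⬛🟩❓❓❓❓
❓🟫🟫⬜⬜⬛🟩🟩❓❓❓
❓🟦⬜🟫🟫⬛⬛🟩❓❓❓
❓🟫🟩⬛🟩⬜⬜🟩❓❓❓
❓🟩🟩🟩🟦🔴⬜🟫❓❓❓
❓❓🟦🟦🟩🟩🟫🟩❓❓❓
❓❓❓🟦🟩⬜🟫🟩❓❓❓
❓❓❓❓❓❓❓❓❓❓❓
❓❓❓❓❓❓❓❓❓❓❓
❓❓❓❓❓❓❓❓❓❓❓

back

❓⬜🟩🟩🟩⬛🟩❓❓❓❓
❓🟫🟫⬜⬜⬛🟩🟩❓❓❓
❓🟦⬜🟫🟫⬛⬛🟩❓❓❓
❓🟫🟩⬛🟩⬜⬜🟩❓❓❓
❓🟩🟩🟩🟦⬜⬜🟫❓❓❓
❓❓🟦🟦🟩🔴🟫🟩❓❓❓
❓❓❓🟦🟩⬜🟫🟩❓❓❓
❓❓❓🟫⬜🟫🟫🟦❓❓❓
❓❓❓❓❓❓❓❓❓❓❓
❓❓❓❓❓❓❓❓❓❓❓
❓❓❓❓❓❓❓❓❓❓❓

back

❓🟫🟫⬜⬜⬛🟩🟩❓❓❓
❓🟦⬜🟫🟫⬛⬛🟩❓❓❓
❓🟫🟩⬛🟩⬜⬜🟩❓❓❓
❓🟩🟩🟩🟦⬜⬜🟫❓❓❓
❓❓🟦🟦🟩🟩🟫🟩❓❓❓
❓❓❓🟦🟩🔴🟫🟩❓❓❓
❓❓❓🟫⬜🟫🟫🟦❓❓❓
❓❓❓⬛🟫🟫🟫🟫❓❓❓
❓❓❓❓❓❓❓❓❓❓❓
❓❓❓❓❓❓❓❓❓❓❓
❓❓❓❓❓❓❓❓❓❓❓

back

❓🟦⬜🟫🟫⬛⬛🟩❓❓❓
❓🟫🟩⬛🟩⬜⬜🟩❓❓❓
❓🟩🟩🟩🟦⬜⬜🟫❓❓❓
❓❓🟦🟦🟩🟩🟫🟩❓❓❓
❓❓❓🟦🟩⬜🟫🟩❓❓❓
❓❓❓🟫⬜🔴🟫🟦❓❓❓
❓❓❓⬛🟫🟫🟫🟫❓❓❓
❓❓❓🟩🟩⬜🟫🟦❓❓❓
❓❓❓❓❓❓❓❓❓❓❓
❓❓❓❓❓❓❓❓❓❓❓
❓❓❓❓❓❓❓❓❓❓❓

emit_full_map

⬜⬜🟩🟩🟩❓❓
🟫🟫🟩🟩🟩❓❓
🟫🟦🟩⬜⬛❓❓
🟫⬛🟫🟩🟫❓❓
🟩⬜🟩⬜🟦❓❓
⬜🟩🟩🟩⬛🟩❓
🟫🟫⬜⬜⬛🟩🟩
🟦⬜🟫🟫⬛⬛🟩
🟫🟩⬛🟩⬜⬜🟩
🟩🟩🟩🟦⬜⬜🟫
❓🟦🟦🟩🟩🟫🟩
❓❓🟦🟩⬜🟫🟩
❓❓🟫⬜🔴🟫🟦
❓❓⬛🟫🟫🟫🟫
❓❓🟩🟩⬜🟫🟦

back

❓🟫🟩⬛🟩⬜⬜🟩❓❓❓
❓🟩🟩🟩🟦⬜⬜🟫❓❓❓
❓❓🟦🟦🟩🟩🟫🟩❓❓❓
❓❓❓🟦🟩⬜🟫🟩❓❓❓
❓❓❓🟫⬜🟫🟫🟦❓❓❓
❓❓❓⬛🟫🔴🟫🟫❓❓❓
❓❓❓🟩🟩⬜🟫🟦❓❓❓
❓❓❓⬜🟩⬜🟫🟩❓❓❓
❓❓❓❓❓❓❓❓❓❓❓
❓❓❓❓❓❓❓❓❓❓❓
❓❓❓❓❓❓❓❓❓❓❓

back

❓🟩🟩🟩🟦⬜⬜🟫❓❓❓
❓❓🟦🟦🟩🟩🟫🟩❓❓❓
❓❓❓🟦🟩⬜🟫🟩❓❓❓
❓❓❓🟫⬜🟫🟫🟦❓❓❓
❓❓❓⬛🟫🟫🟫🟫❓❓❓
❓❓❓🟩🟩🔴🟫🟦❓❓❓
❓❓❓⬜🟩⬜🟫🟩❓❓❓
❓❓❓⬜🟩🟫🟫🟩❓❓❓
❓❓❓❓❓❓❓❓❓❓❓
❓❓❓❓❓❓❓❓❓❓❓
❓❓❓❓❓❓❓❓❓❓❓

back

❓❓🟦🟦🟩🟩🟫🟩❓❓❓
❓❓❓🟦🟩⬜🟫🟩❓❓❓
❓❓❓🟫⬜🟫🟫🟦❓❓❓
❓❓❓⬛🟫🟫🟫🟫❓❓❓
❓❓❓🟩🟩⬜🟫🟦❓❓❓
❓❓❓⬜🟩🔴🟫🟩❓❓❓
❓❓❓⬜🟩🟫🟫🟩❓❓❓
❓❓❓⬛🟩🟩🟩🟦❓❓❓
❓❓❓❓❓❓❓❓❓❓❓
❓❓❓❓❓❓❓❓❓❓❓
❓❓❓❓❓❓❓❓❓❓❓

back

❓❓❓🟦🟩⬜🟫🟩❓❓❓
❓❓❓🟫⬜🟫🟫🟦❓❓❓
❓❓❓⬛🟫🟫🟫🟫❓❓❓
❓❓❓🟩🟩⬜🟫🟦❓❓❓
❓❓❓⬜🟩⬜🟫🟩❓❓❓
❓❓❓⬜🟩🔴🟫🟩❓❓❓
❓❓❓⬛🟩🟩🟩🟦❓❓❓
❓❓❓🟫⬛🟩⬜🟩❓❓❓
❓❓❓❓❓❓❓❓❓❓❓
❓❓❓❓❓❓❓❓❓❓❓
❓❓❓❓❓❓❓❓❓❓❓

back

❓❓❓🟫⬜🟫🟫🟦❓❓❓
❓❓❓⬛🟫🟫🟫🟫❓❓❓
❓❓❓🟩🟩⬜🟫🟦❓❓❓
❓❓❓⬜🟩⬜🟫🟩❓❓❓
❓❓❓⬜🟩🟫🟫🟩❓❓❓
❓❓❓⬛🟩🔴🟩🟦❓❓❓
❓❓❓🟫⬛🟩⬜🟩❓❓❓
❓❓❓⬜⬛🟫⬜🟩❓❓❓
❓❓❓❓❓❓❓❓❓❓❓
❓❓❓❓❓❓❓❓❓❓❓
❓❓❓❓❓❓❓❓❓❓❓

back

❓❓❓⬛🟫🟫🟫🟫❓❓❓
❓❓❓🟩🟩⬜🟫🟦❓❓❓
❓❓❓⬜🟩⬜🟫🟩❓❓❓
❓❓❓⬜🟩🟫🟫🟩❓❓❓
❓❓❓⬛🟩🟩🟩🟦❓❓❓
❓❓❓🟫⬛🔴⬜🟩❓❓❓
❓❓❓⬜⬛🟫⬜🟩❓❓❓
❓❓❓🟫🟦🟦🟩🟫❓❓❓
❓❓❓❓❓❓❓❓❓❓❓
❓❓❓❓❓❓❓❓❓❓❓
❓❓❓❓❓❓❓❓❓❓❓

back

❓❓❓🟩🟩⬜🟫🟦❓❓❓
❓❓❓⬜🟩⬜🟫🟩❓❓❓
❓❓❓⬜🟩🟫🟫🟩❓❓❓
❓❓❓⬛🟩🟩🟩🟦❓❓❓
❓❓❓🟫⬛🟩⬜🟩❓❓❓
❓❓❓⬜⬛🔴⬜🟩❓❓❓
❓❓❓🟫🟦🟦🟩🟫❓❓❓
❓❓❓🟩🟦🟦🟩🟩❓❓❓
❓❓❓❓❓❓❓❓❓❓❓
❓❓❓❓❓❓❓❓❓❓❓
❓❓❓❓❓❓❓❓❓❓❓

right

❓❓🟩🟩⬜🟫🟦❓❓❓❓
❓❓⬜🟩⬜🟫🟩❓❓❓❓
❓❓⬜🟩🟫🟫🟩❓❓❓❓
❓❓⬛🟩🟩🟩🟦🟩❓❓❓
❓❓🟫⬛🟩⬜🟩🟩❓❓❓
❓❓⬜⬛🟫🔴🟩⬜❓❓❓
❓❓🟫🟦🟦🟩🟫🟫❓❓❓
❓❓🟩🟦🟦🟩🟩🟦❓❓❓
❓❓❓❓❓❓❓❓❓❓❓
❓❓❓❓❓❓❓❓❓❓❓
❓❓❓❓❓❓❓❓❓❓❓

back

❓❓⬜🟩⬜🟫🟩❓❓❓❓
❓❓⬜🟩🟫🟫🟩❓❓❓❓
❓❓⬛🟩🟩🟩🟦🟩❓❓❓
❓❓🟫⬛🟩⬜🟩🟩❓❓❓
❓❓⬜⬛🟫⬜🟩⬜❓❓❓
❓❓🟫🟦🟦🔴🟫🟫❓❓❓
❓❓🟩🟦🟦🟩🟩🟦❓❓❓
❓❓❓🟫⬜🟦🟩⬛❓❓❓
❓❓❓❓❓❓❓❓❓❓❓
❓❓❓❓❓❓❓❓❓❓❓
❓❓❓❓❓❓❓❓❓❓❓

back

❓❓⬜🟩🟫🟫🟩❓❓❓❓
❓❓⬛🟩🟩🟩🟦🟩❓❓❓
❓❓🟫⬛🟩⬜🟩🟩❓❓❓
❓❓⬜⬛🟫⬜🟩⬜❓❓❓
❓❓🟫🟦🟦🟩🟫🟫❓❓❓
❓❓🟩🟦🟦🔴🟩🟦❓❓❓
❓❓❓🟫⬜🟦🟩⬛❓❓❓
❓❓❓⬛⬜🟩🟩⬜❓❓❓
❓❓❓❓❓❓❓❓❓❓❓
❓❓❓❓❓❓❓❓❓❓❓
❓❓❓❓❓❓❓❓❓❓❓

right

❓⬜🟩🟫🟫🟩❓❓❓❓❓
❓⬛🟩🟩🟩🟦🟩❓❓❓❓
❓🟫⬛🟩⬜🟩🟩❓❓❓❓
❓⬜⬛🟫⬜🟩⬜🟩❓❓❓
❓🟫🟦🟦🟩🟫🟫🟫❓❓❓
❓🟩🟦🟦🟩🔴🟦⬜❓❓❓
❓❓🟫⬜🟦🟩⬛🟩❓❓❓
❓❓⬛⬜🟩🟩⬜🟩❓❓❓
❓❓❓❓❓❓❓❓❓❓❓
❓❓❓❓❓❓❓❓❓❓❓
❓❓❓❓❓❓❓❓❓❓❓

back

❓⬛🟩🟩🟩🟦🟩❓❓❓❓
❓🟫⬛🟩⬜🟩🟩❓❓❓❓
❓⬜⬛🟫⬜🟩⬜🟩❓❓❓
❓🟫🟦🟦🟩🟫🟫🟫❓❓❓
❓🟩🟦🟦🟩🟩🟦⬜❓❓❓
❓❓🟫⬜🟦🔴⬛🟩❓❓❓
❓❓⬛⬜🟩🟩⬜🟩❓❓❓
❓❓❓🟩⬛🟩⬜🟩❓❓❓
❓❓❓❓❓❓❓❓❓❓❓
❓❓❓❓❓❓❓❓❓❓❓
❓❓❓❓❓❓❓❓❓❓❓

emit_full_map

⬜⬜🟩🟩🟩❓❓❓❓
🟫🟫🟩🟩🟩❓❓❓❓
🟫🟦🟩⬜⬛❓❓❓❓
🟫⬛🟫🟩🟫❓❓❓❓
🟩⬜🟩⬜🟦❓❓❓❓
⬜🟩🟩🟩⬛🟩❓❓❓
🟫🟫⬜⬜⬛🟩🟩❓❓
🟦⬜🟫🟫⬛⬛🟩❓❓
🟫🟩⬛🟩⬜⬜🟩❓❓
🟩🟩🟩🟦⬜⬜🟫❓❓
❓🟦🟦🟩🟩🟫🟩❓❓
❓❓🟦🟩⬜🟫🟩❓❓
❓❓🟫⬜🟫🟫🟦❓❓
❓❓⬛🟫🟫🟫🟫❓❓
❓❓🟩🟩⬜🟫🟦❓❓
❓❓⬜🟩⬜🟫🟩❓❓
❓❓⬜🟩🟫🟫🟩❓❓
❓❓⬛🟩🟩🟩🟦🟩❓
❓❓🟫⬛🟩⬜🟩🟩❓
❓❓⬜⬛🟫⬜🟩⬜🟩
❓❓🟫🟦🟦🟩🟫🟫🟫
❓❓🟩🟦🟦🟩🟩🟦⬜
❓❓❓🟫⬜🟦🔴⬛🟩
❓❓❓⬛⬜🟩🟩⬜🟩
❓❓❓❓🟩⬛🟩⬜🟩


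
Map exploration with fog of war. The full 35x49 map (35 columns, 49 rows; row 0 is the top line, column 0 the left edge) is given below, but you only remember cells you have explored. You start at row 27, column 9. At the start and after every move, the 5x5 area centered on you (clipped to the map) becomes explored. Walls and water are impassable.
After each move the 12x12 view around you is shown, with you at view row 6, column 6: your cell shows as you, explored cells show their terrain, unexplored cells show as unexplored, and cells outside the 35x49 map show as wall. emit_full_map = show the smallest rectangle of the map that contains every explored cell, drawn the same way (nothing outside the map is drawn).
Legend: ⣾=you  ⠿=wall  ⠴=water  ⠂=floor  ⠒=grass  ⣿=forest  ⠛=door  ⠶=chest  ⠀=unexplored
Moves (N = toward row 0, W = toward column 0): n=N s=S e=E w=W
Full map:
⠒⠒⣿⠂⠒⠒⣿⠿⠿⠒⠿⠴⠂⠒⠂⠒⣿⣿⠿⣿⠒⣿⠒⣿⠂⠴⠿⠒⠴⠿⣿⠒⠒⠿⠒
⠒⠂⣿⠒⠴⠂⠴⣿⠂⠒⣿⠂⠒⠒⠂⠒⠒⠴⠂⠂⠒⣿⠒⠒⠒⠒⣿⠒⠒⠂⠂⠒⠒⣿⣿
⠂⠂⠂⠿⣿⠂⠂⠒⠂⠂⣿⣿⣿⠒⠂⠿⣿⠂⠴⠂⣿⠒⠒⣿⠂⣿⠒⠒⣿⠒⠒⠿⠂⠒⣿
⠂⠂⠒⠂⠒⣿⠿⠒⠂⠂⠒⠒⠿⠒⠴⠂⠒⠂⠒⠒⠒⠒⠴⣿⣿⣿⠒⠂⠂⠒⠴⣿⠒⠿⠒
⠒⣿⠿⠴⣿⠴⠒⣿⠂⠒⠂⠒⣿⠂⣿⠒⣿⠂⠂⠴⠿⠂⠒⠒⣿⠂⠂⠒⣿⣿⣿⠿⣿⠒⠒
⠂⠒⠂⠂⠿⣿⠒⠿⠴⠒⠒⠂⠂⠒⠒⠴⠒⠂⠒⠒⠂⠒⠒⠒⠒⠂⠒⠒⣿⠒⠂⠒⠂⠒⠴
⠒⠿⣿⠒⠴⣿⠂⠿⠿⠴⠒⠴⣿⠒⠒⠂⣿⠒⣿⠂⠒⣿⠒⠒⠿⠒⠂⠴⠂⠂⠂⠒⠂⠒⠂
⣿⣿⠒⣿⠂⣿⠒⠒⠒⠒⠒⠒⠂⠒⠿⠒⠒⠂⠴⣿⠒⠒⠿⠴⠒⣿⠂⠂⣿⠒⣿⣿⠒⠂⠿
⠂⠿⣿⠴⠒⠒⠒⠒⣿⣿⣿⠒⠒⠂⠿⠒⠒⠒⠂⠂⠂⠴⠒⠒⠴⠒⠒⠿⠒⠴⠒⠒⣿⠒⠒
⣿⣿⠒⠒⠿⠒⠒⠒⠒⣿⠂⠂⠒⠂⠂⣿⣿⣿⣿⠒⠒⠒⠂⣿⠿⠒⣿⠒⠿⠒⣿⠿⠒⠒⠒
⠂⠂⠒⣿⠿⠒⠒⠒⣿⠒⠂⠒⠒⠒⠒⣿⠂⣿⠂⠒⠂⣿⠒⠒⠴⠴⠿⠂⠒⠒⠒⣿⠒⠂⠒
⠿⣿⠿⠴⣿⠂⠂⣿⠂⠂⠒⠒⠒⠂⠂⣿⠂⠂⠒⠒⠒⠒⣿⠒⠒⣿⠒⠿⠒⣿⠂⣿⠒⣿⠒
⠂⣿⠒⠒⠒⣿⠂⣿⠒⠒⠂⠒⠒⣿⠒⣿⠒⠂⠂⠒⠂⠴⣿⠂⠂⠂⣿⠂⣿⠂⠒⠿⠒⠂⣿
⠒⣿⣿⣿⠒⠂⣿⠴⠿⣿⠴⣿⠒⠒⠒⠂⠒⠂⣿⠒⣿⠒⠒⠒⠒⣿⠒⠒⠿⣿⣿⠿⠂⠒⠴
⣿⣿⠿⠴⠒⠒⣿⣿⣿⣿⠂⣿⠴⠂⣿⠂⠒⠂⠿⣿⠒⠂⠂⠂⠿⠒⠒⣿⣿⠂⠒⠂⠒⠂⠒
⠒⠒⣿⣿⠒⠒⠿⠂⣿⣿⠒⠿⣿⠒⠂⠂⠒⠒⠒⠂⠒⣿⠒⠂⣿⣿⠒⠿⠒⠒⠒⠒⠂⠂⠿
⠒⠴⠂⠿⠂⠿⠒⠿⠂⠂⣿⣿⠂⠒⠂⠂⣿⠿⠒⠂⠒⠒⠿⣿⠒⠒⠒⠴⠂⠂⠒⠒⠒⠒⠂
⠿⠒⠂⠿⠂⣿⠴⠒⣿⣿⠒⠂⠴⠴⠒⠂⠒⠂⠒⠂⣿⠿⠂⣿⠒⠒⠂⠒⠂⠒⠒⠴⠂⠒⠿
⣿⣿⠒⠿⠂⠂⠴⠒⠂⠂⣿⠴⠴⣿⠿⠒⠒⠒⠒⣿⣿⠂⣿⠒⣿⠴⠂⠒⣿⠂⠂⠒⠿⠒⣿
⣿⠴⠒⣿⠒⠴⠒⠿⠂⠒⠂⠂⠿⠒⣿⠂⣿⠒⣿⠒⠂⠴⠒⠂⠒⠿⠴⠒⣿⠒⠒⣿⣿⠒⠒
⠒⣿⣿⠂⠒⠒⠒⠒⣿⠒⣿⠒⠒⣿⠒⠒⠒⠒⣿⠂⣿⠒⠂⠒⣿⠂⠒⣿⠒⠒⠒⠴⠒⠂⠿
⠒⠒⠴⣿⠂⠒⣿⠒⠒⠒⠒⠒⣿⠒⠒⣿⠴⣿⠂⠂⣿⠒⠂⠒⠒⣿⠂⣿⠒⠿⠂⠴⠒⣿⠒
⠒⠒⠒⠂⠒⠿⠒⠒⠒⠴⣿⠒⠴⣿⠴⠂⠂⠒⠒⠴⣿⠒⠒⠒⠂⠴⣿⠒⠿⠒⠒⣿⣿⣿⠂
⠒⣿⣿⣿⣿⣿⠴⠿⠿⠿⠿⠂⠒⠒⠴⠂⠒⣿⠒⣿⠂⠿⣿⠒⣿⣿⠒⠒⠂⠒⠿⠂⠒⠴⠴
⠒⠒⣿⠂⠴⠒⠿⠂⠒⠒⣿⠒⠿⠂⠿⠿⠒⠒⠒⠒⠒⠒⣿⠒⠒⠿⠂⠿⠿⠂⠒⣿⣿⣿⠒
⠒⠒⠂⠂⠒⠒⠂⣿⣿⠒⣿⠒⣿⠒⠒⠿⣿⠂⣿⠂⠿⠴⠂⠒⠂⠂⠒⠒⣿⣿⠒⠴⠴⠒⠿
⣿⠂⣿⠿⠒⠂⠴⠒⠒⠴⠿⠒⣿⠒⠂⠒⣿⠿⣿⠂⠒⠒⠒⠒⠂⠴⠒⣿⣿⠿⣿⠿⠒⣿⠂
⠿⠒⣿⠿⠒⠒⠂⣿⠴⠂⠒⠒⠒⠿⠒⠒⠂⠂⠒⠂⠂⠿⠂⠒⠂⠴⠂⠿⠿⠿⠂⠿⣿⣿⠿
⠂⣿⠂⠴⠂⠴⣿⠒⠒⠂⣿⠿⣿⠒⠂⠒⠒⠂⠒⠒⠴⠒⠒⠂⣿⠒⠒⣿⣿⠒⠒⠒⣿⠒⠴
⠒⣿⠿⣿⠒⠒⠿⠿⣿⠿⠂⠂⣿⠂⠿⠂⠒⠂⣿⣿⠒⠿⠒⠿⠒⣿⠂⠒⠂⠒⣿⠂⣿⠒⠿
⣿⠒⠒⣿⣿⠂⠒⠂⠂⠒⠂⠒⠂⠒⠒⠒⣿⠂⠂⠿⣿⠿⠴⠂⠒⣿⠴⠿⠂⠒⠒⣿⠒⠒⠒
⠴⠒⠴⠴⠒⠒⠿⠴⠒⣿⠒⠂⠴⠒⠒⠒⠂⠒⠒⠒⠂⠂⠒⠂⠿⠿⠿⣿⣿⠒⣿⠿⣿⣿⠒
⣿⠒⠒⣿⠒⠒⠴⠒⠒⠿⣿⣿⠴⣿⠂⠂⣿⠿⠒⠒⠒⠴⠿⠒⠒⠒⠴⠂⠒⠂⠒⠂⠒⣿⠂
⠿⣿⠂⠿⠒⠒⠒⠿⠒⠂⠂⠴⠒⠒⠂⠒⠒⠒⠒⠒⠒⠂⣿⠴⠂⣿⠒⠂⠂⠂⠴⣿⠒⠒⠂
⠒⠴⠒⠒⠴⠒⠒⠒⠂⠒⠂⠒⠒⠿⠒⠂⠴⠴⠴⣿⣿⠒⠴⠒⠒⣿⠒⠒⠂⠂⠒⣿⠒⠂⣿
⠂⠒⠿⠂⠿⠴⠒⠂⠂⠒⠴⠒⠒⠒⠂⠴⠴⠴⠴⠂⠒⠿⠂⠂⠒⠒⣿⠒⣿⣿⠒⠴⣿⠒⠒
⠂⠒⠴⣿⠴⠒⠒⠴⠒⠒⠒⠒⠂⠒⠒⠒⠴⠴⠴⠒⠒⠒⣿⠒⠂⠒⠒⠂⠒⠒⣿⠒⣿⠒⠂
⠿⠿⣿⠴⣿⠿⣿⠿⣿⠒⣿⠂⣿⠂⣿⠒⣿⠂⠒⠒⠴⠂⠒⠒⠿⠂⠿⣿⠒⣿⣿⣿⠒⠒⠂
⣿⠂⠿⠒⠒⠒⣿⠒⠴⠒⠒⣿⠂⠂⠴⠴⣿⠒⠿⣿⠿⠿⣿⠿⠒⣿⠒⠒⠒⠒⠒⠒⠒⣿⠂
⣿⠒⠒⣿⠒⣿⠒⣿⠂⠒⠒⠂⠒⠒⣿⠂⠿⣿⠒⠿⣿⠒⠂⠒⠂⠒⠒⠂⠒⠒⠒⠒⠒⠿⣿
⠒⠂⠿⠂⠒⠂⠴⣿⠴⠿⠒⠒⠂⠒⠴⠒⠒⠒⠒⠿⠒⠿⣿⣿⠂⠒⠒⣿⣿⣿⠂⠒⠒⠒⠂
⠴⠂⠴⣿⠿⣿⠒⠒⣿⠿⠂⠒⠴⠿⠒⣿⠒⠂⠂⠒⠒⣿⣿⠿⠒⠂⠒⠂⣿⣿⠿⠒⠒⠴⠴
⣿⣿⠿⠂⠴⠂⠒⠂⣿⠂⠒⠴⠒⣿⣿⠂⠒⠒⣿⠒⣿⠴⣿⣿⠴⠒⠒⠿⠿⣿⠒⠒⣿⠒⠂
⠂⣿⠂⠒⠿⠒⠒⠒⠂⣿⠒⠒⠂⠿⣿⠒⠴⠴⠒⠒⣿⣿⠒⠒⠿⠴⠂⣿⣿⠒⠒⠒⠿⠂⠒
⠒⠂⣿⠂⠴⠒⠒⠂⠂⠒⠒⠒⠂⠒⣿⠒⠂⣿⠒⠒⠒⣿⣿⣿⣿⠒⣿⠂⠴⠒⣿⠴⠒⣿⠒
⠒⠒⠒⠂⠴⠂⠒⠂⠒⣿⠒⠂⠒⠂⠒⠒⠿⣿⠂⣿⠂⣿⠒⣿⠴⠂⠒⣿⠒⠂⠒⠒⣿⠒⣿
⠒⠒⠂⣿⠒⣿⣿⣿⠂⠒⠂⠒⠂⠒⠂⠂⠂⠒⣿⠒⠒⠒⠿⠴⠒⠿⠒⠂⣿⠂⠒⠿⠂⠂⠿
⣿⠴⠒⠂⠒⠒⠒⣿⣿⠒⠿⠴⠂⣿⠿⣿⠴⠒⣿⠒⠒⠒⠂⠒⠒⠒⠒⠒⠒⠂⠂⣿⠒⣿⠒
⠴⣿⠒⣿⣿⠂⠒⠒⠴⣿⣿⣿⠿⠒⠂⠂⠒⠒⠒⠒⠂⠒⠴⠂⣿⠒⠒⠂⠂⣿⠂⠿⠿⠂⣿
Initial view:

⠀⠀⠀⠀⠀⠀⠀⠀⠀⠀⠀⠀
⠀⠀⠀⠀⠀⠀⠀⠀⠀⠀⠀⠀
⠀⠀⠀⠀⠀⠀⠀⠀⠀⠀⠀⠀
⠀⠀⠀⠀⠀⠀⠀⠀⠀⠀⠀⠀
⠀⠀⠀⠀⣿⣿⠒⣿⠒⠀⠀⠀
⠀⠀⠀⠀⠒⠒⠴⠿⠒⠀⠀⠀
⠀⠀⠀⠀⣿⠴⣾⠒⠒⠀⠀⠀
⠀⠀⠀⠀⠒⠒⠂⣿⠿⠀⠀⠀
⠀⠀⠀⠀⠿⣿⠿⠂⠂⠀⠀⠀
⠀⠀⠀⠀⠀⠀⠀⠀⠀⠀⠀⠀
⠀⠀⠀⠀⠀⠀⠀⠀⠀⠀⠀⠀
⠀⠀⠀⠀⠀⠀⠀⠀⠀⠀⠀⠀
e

⠀⠀⠀⠀⠀⠀⠀⠀⠀⠀⠀⠀
⠀⠀⠀⠀⠀⠀⠀⠀⠀⠀⠀⠀
⠀⠀⠀⠀⠀⠀⠀⠀⠀⠀⠀⠀
⠀⠀⠀⠀⠀⠀⠀⠀⠀⠀⠀⠀
⠀⠀⠀⣿⣿⠒⣿⠒⣿⠀⠀⠀
⠀⠀⠀⠒⠒⠴⠿⠒⣿⠀⠀⠀
⠀⠀⠀⣿⠴⠂⣾⠒⠒⠀⠀⠀
⠀⠀⠀⠒⠒⠂⣿⠿⣿⠀⠀⠀
⠀⠀⠀⠿⣿⠿⠂⠂⣿⠀⠀⠀
⠀⠀⠀⠀⠀⠀⠀⠀⠀⠀⠀⠀
⠀⠀⠀⠀⠀⠀⠀⠀⠀⠀⠀⠀
⠀⠀⠀⠀⠀⠀⠀⠀⠀⠀⠀⠀

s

⠀⠀⠀⠀⠀⠀⠀⠀⠀⠀⠀⠀
⠀⠀⠀⠀⠀⠀⠀⠀⠀⠀⠀⠀
⠀⠀⠀⠀⠀⠀⠀⠀⠀⠀⠀⠀
⠀⠀⠀⣿⣿⠒⣿⠒⣿⠀⠀⠀
⠀⠀⠀⠒⠒⠴⠿⠒⣿⠀⠀⠀
⠀⠀⠀⣿⠴⠂⠒⠒⠒⠀⠀⠀
⠀⠀⠀⠒⠒⠂⣾⠿⣿⠀⠀⠀
⠀⠀⠀⠿⣿⠿⠂⠂⣿⠀⠀⠀
⠀⠀⠀⠀⠂⠒⠂⠒⠂⠀⠀⠀
⠀⠀⠀⠀⠀⠀⠀⠀⠀⠀⠀⠀
⠀⠀⠀⠀⠀⠀⠀⠀⠀⠀⠀⠀
⠀⠀⠀⠀⠀⠀⠀⠀⠀⠀⠀⠀

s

⠀⠀⠀⠀⠀⠀⠀⠀⠀⠀⠀⠀
⠀⠀⠀⠀⠀⠀⠀⠀⠀⠀⠀⠀
⠀⠀⠀⣿⣿⠒⣿⠒⣿⠀⠀⠀
⠀⠀⠀⠒⠒⠴⠿⠒⣿⠀⠀⠀
⠀⠀⠀⣿⠴⠂⠒⠒⠒⠀⠀⠀
⠀⠀⠀⠒⠒⠂⣿⠿⣿⠀⠀⠀
⠀⠀⠀⠿⣿⠿⣾⠂⣿⠀⠀⠀
⠀⠀⠀⠀⠂⠒⠂⠒⠂⠀⠀⠀
⠀⠀⠀⠀⠒⣿⠒⠂⠴⠀⠀⠀
⠀⠀⠀⠀⠀⠀⠀⠀⠀⠀⠀⠀
⠀⠀⠀⠀⠀⠀⠀⠀⠀⠀⠀⠀
⠀⠀⠀⠀⠀⠀⠀⠀⠀⠀⠀⠀

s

⠀⠀⠀⠀⠀⠀⠀⠀⠀⠀⠀⠀
⠀⠀⠀⣿⣿⠒⣿⠒⣿⠀⠀⠀
⠀⠀⠀⠒⠒⠴⠿⠒⣿⠀⠀⠀
⠀⠀⠀⣿⠴⠂⠒⠒⠒⠀⠀⠀
⠀⠀⠀⠒⠒⠂⣿⠿⣿⠀⠀⠀
⠀⠀⠀⠿⣿⠿⠂⠂⣿⠀⠀⠀
⠀⠀⠀⠀⠂⠒⣾⠒⠂⠀⠀⠀
⠀⠀⠀⠀⠒⣿⠒⠂⠴⠀⠀⠀
⠀⠀⠀⠀⠒⠿⣿⣿⠴⠀⠀⠀
⠀⠀⠀⠀⠀⠀⠀⠀⠀⠀⠀⠀
⠀⠀⠀⠀⠀⠀⠀⠀⠀⠀⠀⠀
⠀⠀⠀⠀⠀⠀⠀⠀⠀⠀⠀⠀

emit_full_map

⣿⣿⠒⣿⠒⣿
⠒⠒⠴⠿⠒⣿
⣿⠴⠂⠒⠒⠒
⠒⠒⠂⣿⠿⣿
⠿⣿⠿⠂⠂⣿
⠀⠂⠒⣾⠒⠂
⠀⠒⣿⠒⠂⠴
⠀⠒⠿⣿⣿⠴

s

⠀⠀⠀⣿⣿⠒⣿⠒⣿⠀⠀⠀
⠀⠀⠀⠒⠒⠴⠿⠒⣿⠀⠀⠀
⠀⠀⠀⣿⠴⠂⠒⠒⠒⠀⠀⠀
⠀⠀⠀⠒⠒⠂⣿⠿⣿⠀⠀⠀
⠀⠀⠀⠿⣿⠿⠂⠂⣿⠀⠀⠀
⠀⠀⠀⠀⠂⠒⠂⠒⠂⠀⠀⠀
⠀⠀⠀⠀⠒⣿⣾⠂⠴⠀⠀⠀
⠀⠀⠀⠀⠒⠿⣿⣿⠴⠀⠀⠀
⠀⠀⠀⠀⠒⠂⠂⠴⠒⠀⠀⠀
⠀⠀⠀⠀⠀⠀⠀⠀⠀⠀⠀⠀
⠀⠀⠀⠀⠀⠀⠀⠀⠀⠀⠀⠀
⠀⠀⠀⠀⠀⠀⠀⠀⠀⠀⠀⠀

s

⠀⠀⠀⠒⠒⠴⠿⠒⣿⠀⠀⠀
⠀⠀⠀⣿⠴⠂⠒⠒⠒⠀⠀⠀
⠀⠀⠀⠒⠒⠂⣿⠿⣿⠀⠀⠀
⠀⠀⠀⠿⣿⠿⠂⠂⣿⠀⠀⠀
⠀⠀⠀⠀⠂⠒⠂⠒⠂⠀⠀⠀
⠀⠀⠀⠀⠒⣿⠒⠂⠴⠀⠀⠀
⠀⠀⠀⠀⠒⠿⣾⣿⠴⠀⠀⠀
⠀⠀⠀⠀⠒⠂⠂⠴⠒⠀⠀⠀
⠀⠀⠀⠀⠂⠒⠂⠒⠒⠀⠀⠀
⠀⠀⠀⠀⠀⠀⠀⠀⠀⠀⠀⠀
⠀⠀⠀⠀⠀⠀⠀⠀⠀⠀⠀⠀
⠀⠀⠀⠀⠀⠀⠀⠀⠀⠀⠀⠀

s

⠀⠀⠀⣿⠴⠂⠒⠒⠒⠀⠀⠀
⠀⠀⠀⠒⠒⠂⣿⠿⣿⠀⠀⠀
⠀⠀⠀⠿⣿⠿⠂⠂⣿⠀⠀⠀
⠀⠀⠀⠀⠂⠒⠂⠒⠂⠀⠀⠀
⠀⠀⠀⠀⠒⣿⠒⠂⠴⠀⠀⠀
⠀⠀⠀⠀⠒⠿⣿⣿⠴⠀⠀⠀
⠀⠀⠀⠀⠒⠂⣾⠴⠒⠀⠀⠀
⠀⠀⠀⠀⠂⠒⠂⠒⠒⠀⠀⠀
⠀⠀⠀⠀⠂⠒⠴⠒⠒⠀⠀⠀
⠀⠀⠀⠀⠀⠀⠀⠀⠀⠀⠀⠀
⠀⠀⠀⠀⠀⠀⠀⠀⠀⠀⠀⠀
⠀⠀⠀⠀⠀⠀⠀⠀⠀⠀⠀⠀

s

⠀⠀⠀⠒⠒⠂⣿⠿⣿⠀⠀⠀
⠀⠀⠀⠿⣿⠿⠂⠂⣿⠀⠀⠀
⠀⠀⠀⠀⠂⠒⠂⠒⠂⠀⠀⠀
⠀⠀⠀⠀⠒⣿⠒⠂⠴⠀⠀⠀
⠀⠀⠀⠀⠒⠿⣿⣿⠴⠀⠀⠀
⠀⠀⠀⠀⠒⠂⠂⠴⠒⠀⠀⠀
⠀⠀⠀⠀⠂⠒⣾⠒⠒⠀⠀⠀
⠀⠀⠀⠀⠂⠒⠴⠒⠒⠀⠀⠀
⠀⠀⠀⠀⠒⠒⠒⠒⠂⠀⠀⠀
⠀⠀⠀⠀⠀⠀⠀⠀⠀⠀⠀⠀
⠀⠀⠀⠀⠀⠀⠀⠀⠀⠀⠀⠀
⠀⠀⠀⠀⠀⠀⠀⠀⠀⠀⠀⠀

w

⠀⠀⠀⠀⠒⠒⠂⣿⠿⣿⠀⠀
⠀⠀⠀⠀⠿⣿⠿⠂⠂⣿⠀⠀
⠀⠀⠀⠀⠀⠂⠒⠂⠒⠂⠀⠀
⠀⠀⠀⠀⠀⠒⣿⠒⠂⠴⠀⠀
⠀⠀⠀⠀⠒⠒⠿⣿⣿⠴⠀⠀
⠀⠀⠀⠀⠿⠒⠂⠂⠴⠒⠀⠀
⠀⠀⠀⠀⠒⠂⣾⠂⠒⠒⠀⠀
⠀⠀⠀⠀⠂⠂⠒⠴⠒⠒⠀⠀
⠀⠀⠀⠀⠴⠒⠒⠒⠒⠂⠀⠀
⠀⠀⠀⠀⠀⠀⠀⠀⠀⠀⠀⠀
⠀⠀⠀⠀⠀⠀⠀⠀⠀⠀⠀⠀
⠀⠀⠀⠀⠀⠀⠀⠀⠀⠀⠀⠀

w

⠀⠀⠀⠀⠀⠒⠒⠂⣿⠿⣿⠀
⠀⠀⠀⠀⠀⠿⣿⠿⠂⠂⣿⠀
⠀⠀⠀⠀⠀⠀⠂⠒⠂⠒⠂⠀
⠀⠀⠀⠀⠀⠀⠒⣿⠒⠂⠴⠀
⠀⠀⠀⠀⠴⠒⠒⠿⣿⣿⠴⠀
⠀⠀⠀⠀⠒⠿⠒⠂⠂⠴⠒⠀
⠀⠀⠀⠀⠒⠒⣾⠒⠂⠒⠒⠀
⠀⠀⠀⠀⠒⠂⠂⠒⠴⠒⠒⠀
⠀⠀⠀⠀⠒⠴⠒⠒⠒⠒⠂⠀
⠀⠀⠀⠀⠀⠀⠀⠀⠀⠀⠀⠀
⠀⠀⠀⠀⠀⠀⠀⠀⠀⠀⠀⠀
⠀⠀⠀⠀⠀⠀⠀⠀⠀⠀⠀⠀

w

⠀⠀⠀⠀⠀⠀⠒⠒⠂⣿⠿⣿
⠀⠀⠀⠀⠀⠀⠿⣿⠿⠂⠂⣿
⠀⠀⠀⠀⠀⠀⠀⠂⠒⠂⠒⠂
⠀⠀⠀⠀⠀⠀⠀⠒⣿⠒⠂⠴
⠀⠀⠀⠀⠒⠴⠒⠒⠿⣿⣿⠴
⠀⠀⠀⠀⠒⠒⠿⠒⠂⠂⠴⠒
⠀⠀⠀⠀⠒⠒⣾⠂⠒⠂⠒⠒
⠀⠀⠀⠀⠴⠒⠂⠂⠒⠴⠒⠒
⠀⠀⠀⠀⠒⠒⠴⠒⠒⠒⠒⠂
⠀⠀⠀⠀⠀⠀⠀⠀⠀⠀⠀⠀
⠀⠀⠀⠀⠀⠀⠀⠀⠀⠀⠀⠀
⠀⠀⠀⠀⠀⠀⠀⠀⠀⠀⠀⠀

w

⠀⠀⠀⠀⠀⠀⠀⠒⠒⠂⣿⠿
⠀⠀⠀⠀⠀⠀⠀⠿⣿⠿⠂⠂
⠀⠀⠀⠀⠀⠀⠀⠀⠂⠒⠂⠒
⠀⠀⠀⠀⠀⠀⠀⠀⠒⣿⠒⠂
⠀⠀⠀⠀⠒⠒⠴⠒⠒⠿⣿⣿
⠀⠀⠀⠀⠒⠒⠒⠿⠒⠂⠂⠴
⠀⠀⠀⠀⠴⠒⣾⠒⠂⠒⠂⠒
⠀⠀⠀⠀⠿⠴⠒⠂⠂⠒⠴⠒
⠀⠀⠀⠀⠴⠒⠒⠴⠒⠒⠒⠒
⠀⠀⠀⠀⠀⠀⠀⠀⠀⠀⠀⠀
⠀⠀⠀⠀⠀⠀⠀⠀⠀⠀⠀⠀
⠀⠀⠀⠀⠀⠀⠀⠀⠀⠀⠀⠀

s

⠀⠀⠀⠀⠀⠀⠀⠿⣿⠿⠂⠂
⠀⠀⠀⠀⠀⠀⠀⠀⠂⠒⠂⠒
⠀⠀⠀⠀⠀⠀⠀⠀⠒⣿⠒⠂
⠀⠀⠀⠀⠒⠒⠴⠒⠒⠿⣿⣿
⠀⠀⠀⠀⠒⠒⠒⠿⠒⠂⠂⠴
⠀⠀⠀⠀⠴⠒⠒⠒⠂⠒⠂⠒
⠀⠀⠀⠀⠿⠴⣾⠂⠂⠒⠴⠒
⠀⠀⠀⠀⠴⠒⠒⠴⠒⠒⠒⠒
⠀⠀⠀⠀⣿⠿⣿⠿⣿⠀⠀⠀
⠀⠀⠀⠀⠀⠀⠀⠀⠀⠀⠀⠀
⠀⠀⠀⠀⠀⠀⠀⠀⠀⠀⠀⠀
⠀⠀⠀⠀⠀⠀⠀⠀⠀⠀⠀⠀

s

⠀⠀⠀⠀⠀⠀⠀⠀⠂⠒⠂⠒
⠀⠀⠀⠀⠀⠀⠀⠀⠒⣿⠒⠂
⠀⠀⠀⠀⠒⠒⠴⠒⠒⠿⣿⣿
⠀⠀⠀⠀⠒⠒⠒⠿⠒⠂⠂⠴
⠀⠀⠀⠀⠴⠒⠒⠒⠂⠒⠂⠒
⠀⠀⠀⠀⠿⠴⠒⠂⠂⠒⠴⠒
⠀⠀⠀⠀⠴⠒⣾⠴⠒⠒⠒⠒
⠀⠀⠀⠀⣿⠿⣿⠿⣿⠀⠀⠀
⠀⠀⠀⠀⠒⠒⣿⠒⠴⠀⠀⠀
⠀⠀⠀⠀⠀⠀⠀⠀⠀⠀⠀⠀
⠀⠀⠀⠀⠀⠀⠀⠀⠀⠀⠀⠀
⠀⠀⠀⠀⠀⠀⠀⠀⠀⠀⠀⠀

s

⠀⠀⠀⠀⠀⠀⠀⠀⠒⣿⠒⠂
⠀⠀⠀⠀⠒⠒⠴⠒⠒⠿⣿⣿
⠀⠀⠀⠀⠒⠒⠒⠿⠒⠂⠂⠴
⠀⠀⠀⠀⠴⠒⠒⠒⠂⠒⠂⠒
⠀⠀⠀⠀⠿⠴⠒⠂⠂⠒⠴⠒
⠀⠀⠀⠀⠴⠒⠒⠴⠒⠒⠒⠒
⠀⠀⠀⠀⣿⠿⣾⠿⣿⠀⠀⠀
⠀⠀⠀⠀⠒⠒⣿⠒⠴⠀⠀⠀
⠀⠀⠀⠀⠒⣿⠒⣿⠂⠀⠀⠀
⠀⠀⠀⠀⠀⠀⠀⠀⠀⠀⠀⠀
⠀⠀⠀⠀⠀⠀⠀⠀⠀⠀⠀⠀
⠀⠀⠀⠀⠀⠀⠀⠀⠀⠀⠀⠀

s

⠀⠀⠀⠀⠒⠒⠴⠒⠒⠿⣿⣿
⠀⠀⠀⠀⠒⠒⠒⠿⠒⠂⠂⠴
⠀⠀⠀⠀⠴⠒⠒⠒⠂⠒⠂⠒
⠀⠀⠀⠀⠿⠴⠒⠂⠂⠒⠴⠒
⠀⠀⠀⠀⠴⠒⠒⠴⠒⠒⠒⠒
⠀⠀⠀⠀⣿⠿⣿⠿⣿⠀⠀⠀
⠀⠀⠀⠀⠒⠒⣾⠒⠴⠀⠀⠀
⠀⠀⠀⠀⠒⣿⠒⣿⠂⠀⠀⠀
⠀⠀⠀⠀⠒⠂⠴⣿⠴⠀⠀⠀
⠀⠀⠀⠀⠀⠀⠀⠀⠀⠀⠀⠀
⠀⠀⠀⠀⠀⠀⠀⠀⠀⠀⠀⠀
⠀⠀⠀⠀⠀⠀⠀⠀⠀⠀⠀⠀

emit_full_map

⠀⠀⠀⣿⣿⠒⣿⠒⣿
⠀⠀⠀⠒⠒⠴⠿⠒⣿
⠀⠀⠀⣿⠴⠂⠒⠒⠒
⠀⠀⠀⠒⠒⠂⣿⠿⣿
⠀⠀⠀⠿⣿⠿⠂⠂⣿
⠀⠀⠀⠀⠂⠒⠂⠒⠂
⠀⠀⠀⠀⠒⣿⠒⠂⠴
⠒⠒⠴⠒⠒⠿⣿⣿⠴
⠒⠒⠒⠿⠒⠂⠂⠴⠒
⠴⠒⠒⠒⠂⠒⠂⠒⠒
⠿⠴⠒⠂⠂⠒⠴⠒⠒
⠴⠒⠒⠴⠒⠒⠒⠒⠂
⣿⠿⣿⠿⣿⠀⠀⠀⠀
⠒⠒⣾⠒⠴⠀⠀⠀⠀
⠒⣿⠒⣿⠂⠀⠀⠀⠀
⠒⠂⠴⣿⠴⠀⠀⠀⠀

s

⠀⠀⠀⠀⠒⠒⠒⠿⠒⠂⠂⠴
⠀⠀⠀⠀⠴⠒⠒⠒⠂⠒⠂⠒
⠀⠀⠀⠀⠿⠴⠒⠂⠂⠒⠴⠒
⠀⠀⠀⠀⠴⠒⠒⠴⠒⠒⠒⠒
⠀⠀⠀⠀⣿⠿⣿⠿⣿⠀⠀⠀
⠀⠀⠀⠀⠒⠒⣿⠒⠴⠀⠀⠀
⠀⠀⠀⠀⠒⣿⣾⣿⠂⠀⠀⠀
⠀⠀⠀⠀⠒⠂⠴⣿⠴⠀⠀⠀
⠀⠀⠀⠀⠿⣿⠒⠒⣿⠀⠀⠀
⠀⠀⠀⠀⠀⠀⠀⠀⠀⠀⠀⠀
⠀⠀⠀⠀⠀⠀⠀⠀⠀⠀⠀⠀
⠀⠀⠀⠀⠀⠀⠀⠀⠀⠀⠀⠀

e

⠀⠀⠀⠒⠒⠒⠿⠒⠂⠂⠴⠒
⠀⠀⠀⠴⠒⠒⠒⠂⠒⠂⠒⠒
⠀⠀⠀⠿⠴⠒⠂⠂⠒⠴⠒⠒
⠀⠀⠀⠴⠒⠒⠴⠒⠒⠒⠒⠂
⠀⠀⠀⣿⠿⣿⠿⣿⠒⠀⠀⠀
⠀⠀⠀⠒⠒⣿⠒⠴⠒⠀⠀⠀
⠀⠀⠀⠒⣿⠒⣾⠂⠒⠀⠀⠀
⠀⠀⠀⠒⠂⠴⣿⠴⠿⠀⠀⠀
⠀⠀⠀⠿⣿⠒⠒⣿⠿⠀⠀⠀
⠀⠀⠀⠀⠀⠀⠀⠀⠀⠀⠀⠀
⠀⠀⠀⠀⠀⠀⠀⠀⠀⠀⠀⠀
⠀⠀⠀⠀⠀⠀⠀⠀⠀⠀⠀⠀

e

⠀⠀⠒⠒⠒⠿⠒⠂⠂⠴⠒⠀
⠀⠀⠴⠒⠒⠒⠂⠒⠂⠒⠒⠀
⠀⠀⠿⠴⠒⠂⠂⠒⠴⠒⠒⠀
⠀⠀⠴⠒⠒⠴⠒⠒⠒⠒⠂⠀
⠀⠀⣿⠿⣿⠿⣿⠒⣿⠀⠀⠀
⠀⠀⠒⠒⣿⠒⠴⠒⠒⠀⠀⠀
⠀⠀⠒⣿⠒⣿⣾⠒⠒⠀⠀⠀
⠀⠀⠒⠂⠴⣿⠴⠿⠒⠀⠀⠀
⠀⠀⠿⣿⠒⠒⣿⠿⠂⠀⠀⠀
⠀⠀⠀⠀⠀⠀⠀⠀⠀⠀⠀⠀
⠀⠀⠀⠀⠀⠀⠀⠀⠀⠀⠀⠀
⠀⠀⠀⠀⠀⠀⠀⠀⠀⠀⠀⠀

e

⠀⠒⠒⠒⠿⠒⠂⠂⠴⠒⠀⠀
⠀⠴⠒⠒⠒⠂⠒⠂⠒⠒⠀⠀
⠀⠿⠴⠒⠂⠂⠒⠴⠒⠒⠀⠀
⠀⠴⠒⠒⠴⠒⠒⠒⠒⠂⠀⠀
⠀⣿⠿⣿⠿⣿⠒⣿⠂⠀⠀⠀
⠀⠒⠒⣿⠒⠴⠒⠒⣿⠀⠀⠀
⠀⠒⣿⠒⣿⠂⣾⠒⠂⠀⠀⠀
⠀⠒⠂⠴⣿⠴⠿⠒⠒⠀⠀⠀
⠀⠿⣿⠒⠒⣿⠿⠂⠒⠀⠀⠀
⠀⠀⠀⠀⠀⠀⠀⠀⠀⠀⠀⠀
⠀⠀⠀⠀⠀⠀⠀⠀⠀⠀⠀⠀
⠀⠀⠀⠀⠀⠀⠀⠀⠀⠀⠀⠀

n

⠀⠒⠒⠴⠒⠒⠿⣿⣿⠴⠀⠀
⠀⠒⠒⠒⠿⠒⠂⠂⠴⠒⠀⠀
⠀⠴⠒⠒⠒⠂⠒⠂⠒⠒⠀⠀
⠀⠿⠴⠒⠂⠂⠒⠴⠒⠒⠀⠀
⠀⠴⠒⠒⠴⠒⠒⠒⠒⠂⠀⠀
⠀⣿⠿⣿⠿⣿⠒⣿⠂⠀⠀⠀
⠀⠒⠒⣿⠒⠴⣾⠒⣿⠀⠀⠀
⠀⠒⣿⠒⣿⠂⠒⠒⠂⠀⠀⠀
⠀⠒⠂⠴⣿⠴⠿⠒⠒⠀⠀⠀
⠀⠿⣿⠒⠒⣿⠿⠂⠒⠀⠀⠀
⠀⠀⠀⠀⠀⠀⠀⠀⠀⠀⠀⠀
⠀⠀⠀⠀⠀⠀⠀⠀⠀⠀⠀⠀

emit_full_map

⠀⠀⠀⣿⣿⠒⣿⠒⣿
⠀⠀⠀⠒⠒⠴⠿⠒⣿
⠀⠀⠀⣿⠴⠂⠒⠒⠒
⠀⠀⠀⠒⠒⠂⣿⠿⣿
⠀⠀⠀⠿⣿⠿⠂⠂⣿
⠀⠀⠀⠀⠂⠒⠂⠒⠂
⠀⠀⠀⠀⠒⣿⠒⠂⠴
⠒⠒⠴⠒⠒⠿⣿⣿⠴
⠒⠒⠒⠿⠒⠂⠂⠴⠒
⠴⠒⠒⠒⠂⠒⠂⠒⠒
⠿⠴⠒⠂⠂⠒⠴⠒⠒
⠴⠒⠒⠴⠒⠒⠒⠒⠂
⣿⠿⣿⠿⣿⠒⣿⠂⠀
⠒⠒⣿⠒⠴⣾⠒⣿⠀
⠒⣿⠒⣿⠂⠒⠒⠂⠀
⠒⠂⠴⣿⠴⠿⠒⠒⠀
⠿⣿⠒⠒⣿⠿⠂⠒⠀
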